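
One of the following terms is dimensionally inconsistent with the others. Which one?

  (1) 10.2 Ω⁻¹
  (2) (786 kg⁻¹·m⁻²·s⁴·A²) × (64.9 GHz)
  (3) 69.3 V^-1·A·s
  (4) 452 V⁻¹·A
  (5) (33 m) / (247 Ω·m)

Dimensions:
  (1) Ω⁻¹ = (V·A⁻¹)⁻¹ = kg⁻¹·m⁻²·s³·A²
  (2) [kg⁻¹·m⁻²·s⁴·A²] · [s⁻¹] = kg⁻¹·m⁻²·s³·A²
  (3) A·s·V⁻¹ = A·s·(J·C⁻¹)⁻¹ = kg⁻¹·m⁻²·s⁴·A²
  (4) A·V⁻¹ = A·(J·C⁻¹)⁻¹ = kg⁻¹·m⁻²·s³·A²
  (5) [m] / [kg·m³·s⁻³·A⁻²] = kg⁻¹·m⁻²·s³·A²
All reduce to kg⁻¹·m⁻²·s³·A² except (3), which is kg⁻¹·m⁻²·s⁴·A².

(3)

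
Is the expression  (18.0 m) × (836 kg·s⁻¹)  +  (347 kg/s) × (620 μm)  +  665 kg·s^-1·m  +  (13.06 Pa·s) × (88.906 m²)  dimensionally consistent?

Expand each in SI base units:
  (18.0 m) × (836 kg·s⁻¹):  [m] · [kg·s⁻¹] = kg·m·s⁻¹
  (347 kg/s) × (620 μm):  [kg·s⁻¹] · [m] = kg·m·s⁻¹
  665 kg·s^-1·m:  kg·m·s⁻¹
  (13.06 Pa·s) × (88.906 m²):  [kg·m⁻¹·s⁻¹] · [m²] = kg·m·s⁻¹
Every term reduces to kg·m·s⁻¹.

Yes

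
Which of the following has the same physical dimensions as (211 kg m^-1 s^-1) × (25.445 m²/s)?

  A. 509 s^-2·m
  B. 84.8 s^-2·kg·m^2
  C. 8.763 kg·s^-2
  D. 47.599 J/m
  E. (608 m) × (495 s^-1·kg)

D.

Reference: [kg·m⁻¹·s⁻¹] · [m²·s⁻¹] = kg·m·s⁻².
Each option:
  A. m·s⁻²
  B. kg·m²·s⁻²
  C. kg·s⁻²
  D. J·m⁻¹ = N·m·m⁻¹ = kg·m·s⁻²  ← same
  E. [m] · [kg·s⁻¹] = kg·m·s⁻¹
Only D. matches kg·m·s⁻².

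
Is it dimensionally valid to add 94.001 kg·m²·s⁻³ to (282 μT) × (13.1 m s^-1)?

Expand each in SI base units:
  94.001 kg·m²·s⁻³:  kg·m²·s⁻³
  (282 μT) × (13.1 m s^-1):  [kg·s⁻²·A⁻¹] · [m·s⁻¹] = kg·m·s⁻³·A⁻¹
kg·m²·s⁻³ ≠ kg·m·s⁻³·A⁻¹, so they cannot be added.

No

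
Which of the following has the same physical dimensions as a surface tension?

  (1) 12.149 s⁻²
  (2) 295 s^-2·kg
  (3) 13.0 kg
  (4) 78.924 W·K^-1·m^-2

Reference: [surface tension] = kg·s⁻².
Each option:
  (1) s⁻²
  (2) kg·s⁻²  ← same
  (3) kg
  (4) W·m⁻²·K⁻¹ = J·s⁻¹·m⁻²·K⁻¹ = kg·s⁻³·K⁻¹
Only (2) matches kg·s⁻².

(2)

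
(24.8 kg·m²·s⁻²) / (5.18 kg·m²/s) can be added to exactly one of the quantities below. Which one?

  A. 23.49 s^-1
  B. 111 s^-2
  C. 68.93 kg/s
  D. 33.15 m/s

Reference: [kg·m²·s⁻²] / [kg·m²·s⁻¹] = s⁻¹.
Each option:
  A. s⁻¹  ← same
  B. s⁻²
  C. kg·s⁻¹
  D. m·s⁻¹
Only A. matches s⁻¹.

A.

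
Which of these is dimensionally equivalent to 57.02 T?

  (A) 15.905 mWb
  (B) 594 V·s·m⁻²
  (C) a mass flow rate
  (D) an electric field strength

Reference: T = Wb·m⁻² = kg·s⁻²·A⁻¹.
Each option:
  (A) Wb = V·s = kg·m²·s⁻²·A⁻¹
  (B) V·s·m⁻² = J·C⁻¹·s·m⁻² = kg·s⁻²·A⁻¹  ← same
  (C) [mass flow rate] = kg·s⁻¹
  (D) [electric field strength] = kg·m·s⁻³·A⁻¹
Only (B) matches kg·s⁻²·A⁻¹.

(B)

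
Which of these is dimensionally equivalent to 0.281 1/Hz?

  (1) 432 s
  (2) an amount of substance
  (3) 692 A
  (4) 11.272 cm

Reference: Hz⁻¹ = (s⁻¹)⁻¹ = s.
Each option:
  (1) s  ← same
  (2) [amount of substance] = mol
  (3) A
  (4) m
Only (1) matches s.

(1)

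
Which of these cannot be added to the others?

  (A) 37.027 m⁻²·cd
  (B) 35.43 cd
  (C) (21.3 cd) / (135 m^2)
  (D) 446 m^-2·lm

(B)

Expand each in SI base units:
  (A) cd·m⁻² = m⁻²·cd
  (B) cd
  (C) [cd] / [m²] = m⁻²·cd
  (D) lm·m⁻² = cd·m⁻² = m⁻²·cd
All reduce to m⁻²·cd except (B), which is cd.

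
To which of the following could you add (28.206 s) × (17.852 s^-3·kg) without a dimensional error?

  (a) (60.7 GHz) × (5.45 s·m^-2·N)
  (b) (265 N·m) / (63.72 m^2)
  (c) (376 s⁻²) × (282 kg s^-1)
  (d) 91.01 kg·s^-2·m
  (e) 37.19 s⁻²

Reference: [s] · [kg·s⁻³] = kg·s⁻².
Each option:
  (a) [s⁻¹] · [kg·m⁻¹·s⁻¹] = kg·m⁻¹·s⁻²
  (b) [kg·m²·s⁻²] / [m²] = kg·s⁻²  ← same
  (c) [s⁻²] · [kg·s⁻¹] = kg·s⁻³
  (d) kg·m·s⁻²
  (e) s⁻²
Only (b) matches kg·s⁻².

(b)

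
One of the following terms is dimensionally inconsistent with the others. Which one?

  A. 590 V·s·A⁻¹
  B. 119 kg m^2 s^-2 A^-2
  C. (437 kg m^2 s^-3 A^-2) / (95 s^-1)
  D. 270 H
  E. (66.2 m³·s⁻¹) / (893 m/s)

E.

Expand each in SI base units:
  A. V·s·A⁻¹ = J·C⁻¹·s·A⁻¹ = kg·m²·s⁻²·A⁻²
  B. kg·m²·s⁻²·A⁻²
  C. [kg·m²·s⁻³·A⁻²] / [s⁻¹] = kg·m²·s⁻²·A⁻²
  D. H = V·s·A⁻¹ = kg·m²·s⁻²·A⁻²
  E. [m³·s⁻¹] / [m·s⁻¹] = m²
All reduce to kg·m²·s⁻²·A⁻² except E., which is m².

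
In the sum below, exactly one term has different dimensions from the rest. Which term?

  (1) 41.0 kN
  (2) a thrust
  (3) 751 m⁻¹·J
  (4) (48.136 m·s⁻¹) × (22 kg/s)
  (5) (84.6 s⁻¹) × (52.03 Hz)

Expand each in SI base units:
  (1) N = kg·m·s⁻²
  (2) [thrust] = kg·m·s⁻²
  (3) J·m⁻¹ = N·m·m⁻¹ = kg·m·s⁻²
  (4) [m·s⁻¹] · [kg·s⁻¹] = kg·m·s⁻²
  (5) [s⁻¹] · [s⁻¹] = s⁻²
All reduce to kg·m·s⁻² except (5), which is s⁻².

(5)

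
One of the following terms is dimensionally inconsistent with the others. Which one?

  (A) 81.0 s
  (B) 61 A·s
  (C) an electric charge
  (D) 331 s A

(A)

Work out the base dimensions of each:
  (A) s
  (B) A·s = s·A
  (C) [electric charge] = s·A
  (D) s·A
All reduce to s·A except (A), which is s.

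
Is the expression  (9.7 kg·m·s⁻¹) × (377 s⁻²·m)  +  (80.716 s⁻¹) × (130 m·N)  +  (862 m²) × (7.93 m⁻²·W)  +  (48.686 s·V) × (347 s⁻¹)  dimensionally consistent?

Work out the base dimensions of each:
  (9.7 kg·m·s⁻¹) × (377 s⁻²·m):  [kg·m·s⁻¹] · [m·s⁻²] = kg·m²·s⁻³
  (80.716 s⁻¹) × (130 m·N):  [s⁻¹] · [kg·m²·s⁻²] = kg·m²·s⁻³
  (862 m²) × (7.93 m⁻²·W):  [m²] · [kg·s⁻³] = kg·m²·s⁻³
  (48.686 s·V) × (347 s⁻¹):  [kg·m²·s⁻²·A⁻¹] · [s⁻¹] = kg·m²·s⁻³·A⁻¹
The terms do not share a single dimension (kg·m²·s⁻³ vs kg·m²·s⁻³·A⁻¹).

No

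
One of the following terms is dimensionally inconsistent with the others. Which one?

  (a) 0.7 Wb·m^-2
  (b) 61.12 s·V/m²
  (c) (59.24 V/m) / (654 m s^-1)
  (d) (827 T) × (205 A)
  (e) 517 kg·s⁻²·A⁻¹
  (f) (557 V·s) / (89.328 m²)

Reduce each to base SI dimensions:
  (a) Wb·m⁻² = V·s·m⁻² = kg·s⁻²·A⁻¹
  (b) V·s·m⁻² = J·C⁻¹·s·m⁻² = kg·s⁻²·A⁻¹
  (c) [kg·m·s⁻³·A⁻¹] / [m·s⁻¹] = kg·s⁻²·A⁻¹
  (d) [kg·s⁻²·A⁻¹] · [A] = kg·s⁻²
  (e) kg·s⁻²·A⁻¹
  (f) [kg·m²·s⁻²·A⁻¹] / [m²] = kg·s⁻²·A⁻¹
All reduce to kg·s⁻²·A⁻¹ except (d), which is kg·s⁻².

(d)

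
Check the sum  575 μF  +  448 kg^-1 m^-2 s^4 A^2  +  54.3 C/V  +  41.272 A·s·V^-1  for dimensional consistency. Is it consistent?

Reduce each to base SI dimensions:
  575 μF:  F = C·V⁻¹ = kg⁻¹·m⁻²·s⁴·A²
  448 kg^-1 m^-2 s^4 A^2:  kg⁻¹·m⁻²·s⁴·A²
  54.3 C/V:  C·V⁻¹ = s·A·(J·C⁻¹)⁻¹ = kg⁻¹·m⁻²·s⁴·A²
  41.272 A·s·V^-1:  A·s·V⁻¹ = A·s·(J·C⁻¹)⁻¹ = kg⁻¹·m⁻²·s⁴·A²
Every term reduces to kg⁻¹·m⁻²·s⁴·A².

Yes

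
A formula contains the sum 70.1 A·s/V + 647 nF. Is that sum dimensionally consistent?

Expand each in SI base units:
  70.1 A·s/V:  A·s·V⁻¹ = A·s·(J·C⁻¹)⁻¹ = kg⁻¹·m⁻²·s⁴·A²
  647 nF:  F = C·V⁻¹ = kg⁻¹·m⁻²·s⁴·A²
Both are kg⁻¹·m⁻²·s⁴·A², so they have the same dimensions and can be added.

Yes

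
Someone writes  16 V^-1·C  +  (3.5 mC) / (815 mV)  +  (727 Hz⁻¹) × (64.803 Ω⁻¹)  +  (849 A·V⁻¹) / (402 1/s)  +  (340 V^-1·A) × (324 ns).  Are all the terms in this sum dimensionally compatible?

Yes

Reduce each to base SI dimensions:
  16 V^-1·C:  C·V⁻¹ = s·A·(J·C⁻¹)⁻¹ = kg⁻¹·m⁻²·s⁴·A²
  (3.5 mC) / (815 mV):  [s·A] / [kg·m²·s⁻³·A⁻¹] = kg⁻¹·m⁻²·s⁴·A²
  (727 Hz⁻¹) × (64.803 Ω⁻¹):  [s] · [kg⁻¹·m⁻²·s³·A²] = kg⁻¹·m⁻²·s⁴·A²
  (849 A·V⁻¹) / (402 1/s):  [kg⁻¹·m⁻²·s³·A²] / [s⁻¹] = kg⁻¹·m⁻²·s⁴·A²
  (340 V^-1·A) × (324 ns):  [kg⁻¹·m⁻²·s³·A²] · [s] = kg⁻¹·m⁻²·s⁴·A²
Every term reduces to kg⁻¹·m⁻²·s⁴·A².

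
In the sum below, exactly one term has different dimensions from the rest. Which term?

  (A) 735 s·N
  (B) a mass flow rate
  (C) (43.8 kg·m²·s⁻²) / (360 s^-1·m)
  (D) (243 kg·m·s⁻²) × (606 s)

Reduce each to base SI dimensions:
  (A) N·s = kg·m·s⁻²·s = kg·m·s⁻¹
  (B) [mass flow rate] = kg·s⁻¹
  (C) [kg·m²·s⁻²] / [m·s⁻¹] = kg·m·s⁻¹
  (D) [kg·m·s⁻²] · [s] = kg·m·s⁻¹
All reduce to kg·m·s⁻¹ except (B), which is kg·s⁻¹.

(B)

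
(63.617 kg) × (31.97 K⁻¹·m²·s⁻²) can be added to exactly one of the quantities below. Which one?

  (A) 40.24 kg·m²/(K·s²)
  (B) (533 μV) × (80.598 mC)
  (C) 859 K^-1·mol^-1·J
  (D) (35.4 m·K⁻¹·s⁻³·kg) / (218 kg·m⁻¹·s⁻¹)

(A)

Reference: [kg] · [m²·s⁻²·K⁻¹] = kg·m²·s⁻²·K⁻¹.
Each option:
  (A) kg·m²·s⁻²·K⁻¹  ← same
  (B) [kg·m²·s⁻³·A⁻¹] · [s·A] = kg·m²·s⁻²
  (C) J·mol⁻¹·K⁻¹ = N·m·mol⁻¹·K⁻¹ = kg·m²·s⁻²·K⁻¹·mol⁻¹
  (D) [kg·m·s⁻³·K⁻¹] / [kg·m⁻¹·s⁻¹] = m²·s⁻²·K⁻¹
Only (A) matches kg·m²·s⁻²·K⁻¹.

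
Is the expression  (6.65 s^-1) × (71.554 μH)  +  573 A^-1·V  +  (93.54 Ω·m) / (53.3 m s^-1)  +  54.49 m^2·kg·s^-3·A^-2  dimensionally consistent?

Reduce each to base SI dimensions:
  (6.65 s^-1) × (71.554 μH):  [s⁻¹] · [kg·m²·s⁻²·A⁻²] = kg·m²·s⁻³·A⁻²
  573 A^-1·V:  V·A⁻¹ = J·C⁻¹·A⁻¹ = kg·m²·s⁻³·A⁻²
  (93.54 Ω·m) / (53.3 m s^-1):  [kg·m³·s⁻³·A⁻²] / [m·s⁻¹] = kg·m²·s⁻²·A⁻²
  54.49 m^2·kg·s^-3·A^-2:  kg·m²·s⁻³·A⁻²
The terms do not share a single dimension (kg·m²·s⁻²·A⁻² vs kg·m²·s⁻³·A⁻²).

No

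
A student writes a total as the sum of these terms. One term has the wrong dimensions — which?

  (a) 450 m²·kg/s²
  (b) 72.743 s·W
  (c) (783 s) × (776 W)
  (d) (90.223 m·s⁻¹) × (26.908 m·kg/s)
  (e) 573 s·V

(e)

Expand each in SI base units:
  (a) kg·m²·s⁻²
  (b) W·s = J·s⁻¹·s = kg·m²·s⁻²
  (c) [s] · [kg·m²·s⁻³] = kg·m²·s⁻²
  (d) [m·s⁻¹] · [kg·m·s⁻¹] = kg·m²·s⁻²
  (e) V·s = J·C⁻¹·s = kg·m²·s⁻²·A⁻¹
All reduce to kg·m²·s⁻² except (e), which is kg·m²·s⁻²·A⁻¹.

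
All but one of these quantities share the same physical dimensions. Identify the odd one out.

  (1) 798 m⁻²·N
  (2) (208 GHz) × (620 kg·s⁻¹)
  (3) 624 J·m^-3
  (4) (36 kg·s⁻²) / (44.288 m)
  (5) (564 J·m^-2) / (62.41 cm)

In SI base units:
  (1) N·m⁻² = kg·m·s⁻²·m⁻² = kg·m⁻¹·s⁻²
  (2) [s⁻¹] · [kg·s⁻¹] = kg·s⁻²
  (3) J·m⁻³ = N·m·m⁻³ = kg·m⁻¹·s⁻²
  (4) [kg·s⁻²] / [m] = kg·m⁻¹·s⁻²
  (5) [kg·s⁻²] / [m] = kg·m⁻¹·s⁻²
All reduce to kg·m⁻¹·s⁻² except (2), which is kg·s⁻².

(2)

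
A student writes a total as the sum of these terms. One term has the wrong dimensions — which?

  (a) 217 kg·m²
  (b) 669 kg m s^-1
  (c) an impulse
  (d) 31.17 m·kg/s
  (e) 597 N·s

Expand each in SI base units:
  (a) kg·m²
  (b) kg·m·s⁻¹
  (c) [impulse] = kg·m·s⁻¹
  (d) kg·m·s⁻¹
  (e) N·s = kg·m·s⁻²·s = kg·m·s⁻¹
All reduce to kg·m·s⁻¹ except (a), which is kg·m².

(a)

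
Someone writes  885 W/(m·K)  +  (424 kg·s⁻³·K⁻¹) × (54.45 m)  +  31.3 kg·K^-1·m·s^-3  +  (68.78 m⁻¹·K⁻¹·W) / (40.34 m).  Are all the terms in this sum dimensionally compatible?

Expand each in SI base units:
  885 W/(m·K):  W·m⁻¹·K⁻¹ = J·s⁻¹·m⁻¹·K⁻¹ = kg·m·s⁻³·K⁻¹
  (424 kg·s⁻³·K⁻¹) × (54.45 m):  [kg·s⁻³·K⁻¹] · [m] = kg·m·s⁻³·K⁻¹
  31.3 kg·K^-1·m·s^-3:  kg·m·s⁻³·K⁻¹
  (68.78 m⁻¹·K⁻¹·W) / (40.34 m):  [kg·m·s⁻³·K⁻¹] / [m] = kg·s⁻³·K⁻¹
The terms do not share a single dimension (kg·m·s⁻³·K⁻¹ vs kg·s⁻³·K⁻¹).

No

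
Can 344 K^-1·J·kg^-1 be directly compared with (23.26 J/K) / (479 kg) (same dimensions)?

Dimensions:
  344 K^-1·J·kg^-1:  J·kg⁻¹·K⁻¹ = N·m·kg⁻¹·K⁻¹ = m²·s⁻²·K⁻¹
  (23.26 J/K) / (479 kg):  [kg·m²·s⁻²·K⁻¹] / [kg] = m²·s⁻²·K⁻¹
Both are m²·s⁻²·K⁻¹, so they have the same dimensions and can be added.

Yes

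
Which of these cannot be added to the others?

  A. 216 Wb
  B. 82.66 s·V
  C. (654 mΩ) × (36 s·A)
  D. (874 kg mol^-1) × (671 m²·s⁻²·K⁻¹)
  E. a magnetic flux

Work out the base dimensions of each:
  A. Wb = V·s = kg·m²·s⁻²·A⁻¹
  B. V·s = J·C⁻¹·s = kg·m²·s⁻²·A⁻¹
  C. [kg·m²·s⁻³·A⁻²] · [s·A] = kg·m²·s⁻²·A⁻¹
  D. [kg·mol⁻¹] · [m²·s⁻²·K⁻¹] = kg·m²·s⁻²·K⁻¹·mol⁻¹
  E. [magnetic flux] = kg·m²·s⁻²·A⁻¹
All reduce to kg·m²·s⁻²·A⁻¹ except D., which is kg·m²·s⁻²·K⁻¹·mol⁻¹.

D.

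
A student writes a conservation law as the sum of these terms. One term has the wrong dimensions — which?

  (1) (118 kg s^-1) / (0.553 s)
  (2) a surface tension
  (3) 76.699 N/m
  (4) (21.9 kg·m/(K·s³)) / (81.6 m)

Work out the base dimensions of each:
  (1) [kg·s⁻¹] / [s] = kg·s⁻²
  (2) [surface tension] = kg·s⁻²
  (3) N·m⁻¹ = kg·m·s⁻²·m⁻¹ = kg·s⁻²
  (4) [kg·m·s⁻³·K⁻¹] / [m] = kg·s⁻³·K⁻¹
All reduce to kg·s⁻² except (4), which is kg·s⁻³·K⁻¹.

(4)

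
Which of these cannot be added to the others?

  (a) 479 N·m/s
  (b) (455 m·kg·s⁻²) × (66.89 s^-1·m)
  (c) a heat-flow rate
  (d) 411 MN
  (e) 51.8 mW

Work out the base dimensions of each:
  (a) N·m·s⁻¹ = kg·m·s⁻²·m·s⁻¹ = kg·m²·s⁻³
  (b) [kg·m·s⁻²] · [m·s⁻¹] = kg·m²·s⁻³
  (c) [heat-flow rate] = kg·m²·s⁻³
  (d) N = kg·m·s⁻²
  (e) W = J·s⁻¹ = kg·m²·s⁻³
All reduce to kg·m²·s⁻³ except (d), which is kg·m·s⁻².

(d)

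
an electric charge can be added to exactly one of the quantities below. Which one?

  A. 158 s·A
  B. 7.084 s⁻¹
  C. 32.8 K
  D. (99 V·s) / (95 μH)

Reference: [electric charge] = s·A.
Each option:
  A. A·s = s·A  ← same
  B. s⁻¹
  C. K
  D. [kg·m²·s⁻²·A⁻¹] / [kg·m²·s⁻²·A⁻²] = A
Only A. matches s·A.

A.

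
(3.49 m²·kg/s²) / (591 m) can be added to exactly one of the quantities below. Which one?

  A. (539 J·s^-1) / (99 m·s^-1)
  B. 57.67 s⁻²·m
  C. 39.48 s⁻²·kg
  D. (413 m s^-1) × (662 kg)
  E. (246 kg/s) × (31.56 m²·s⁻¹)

Reference: [kg·m²·s⁻²] / [m] = kg·m·s⁻².
Each option:
  A. [kg·m²·s⁻³] / [m·s⁻¹] = kg·m·s⁻²  ← same
  B. m·s⁻²
  C. kg·s⁻²
  D. [m·s⁻¹] · [kg] = kg·m·s⁻¹
  E. [kg·s⁻¹] · [m²·s⁻¹] = kg·m²·s⁻²
Only A. matches kg·m·s⁻².

A.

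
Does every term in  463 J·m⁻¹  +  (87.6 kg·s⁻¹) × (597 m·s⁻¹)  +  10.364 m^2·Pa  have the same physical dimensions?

Yes

Reduce each to base SI dimensions:
  463 J·m⁻¹:  J·m⁻¹ = N·m·m⁻¹ = kg·m·s⁻²
  (87.6 kg·s⁻¹) × (597 m·s⁻¹):  [kg·s⁻¹] · [m·s⁻¹] = kg·m·s⁻²
  10.364 m^2·Pa:  Pa·m² = N·m⁻²·m² = kg·m·s⁻²
Every term reduces to kg·m·s⁻².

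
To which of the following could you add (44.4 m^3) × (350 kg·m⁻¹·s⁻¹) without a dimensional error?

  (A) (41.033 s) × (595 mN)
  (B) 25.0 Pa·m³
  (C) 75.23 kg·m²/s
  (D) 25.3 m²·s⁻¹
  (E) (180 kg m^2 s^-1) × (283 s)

Reference: [m³] · [kg·m⁻¹·s⁻¹] = kg·m²·s⁻¹.
Each option:
  (A) [s] · [kg·m·s⁻²] = kg·m·s⁻¹
  (B) Pa·m³ = N·m⁻²·m³ = kg·m²·s⁻²
  (C) kg·m²·s⁻¹  ← same
  (D) m²·s⁻¹
  (E) [kg·m²·s⁻¹] · [s] = kg·m²
Only (C) matches kg·m²·s⁻¹.

(C)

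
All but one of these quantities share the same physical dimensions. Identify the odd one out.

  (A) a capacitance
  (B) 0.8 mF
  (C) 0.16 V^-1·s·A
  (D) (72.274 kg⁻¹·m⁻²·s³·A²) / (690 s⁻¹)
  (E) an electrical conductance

(E)

Dimensions:
  (A) [capacitance] = kg⁻¹·m⁻²·s⁴·A²
  (B) F = C·V⁻¹ = kg⁻¹·m⁻²·s⁴·A²
  (C) A·s·V⁻¹ = A·s·(J·C⁻¹)⁻¹ = kg⁻¹·m⁻²·s⁴·A²
  (D) [kg⁻¹·m⁻²·s³·A²] / [s⁻¹] = kg⁻¹·m⁻²·s⁴·A²
  (E) [electrical conductance] = kg⁻¹·m⁻²·s³·A²
All reduce to kg⁻¹·m⁻²·s⁴·A² except (E), which is kg⁻¹·m⁻²·s³·A².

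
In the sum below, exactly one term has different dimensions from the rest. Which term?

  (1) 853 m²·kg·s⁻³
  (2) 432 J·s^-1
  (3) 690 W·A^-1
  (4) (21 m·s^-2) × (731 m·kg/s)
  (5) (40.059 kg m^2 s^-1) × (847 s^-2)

(3)

Expand each in SI base units:
  (1) kg·m²·s⁻³
  (2) J·s⁻¹ = N·m·s⁻¹ = kg·m²·s⁻³
  (3) W·A⁻¹ = J·s⁻¹·A⁻¹ = kg·m²·s⁻³·A⁻¹
  (4) [m·s⁻²] · [kg·m·s⁻¹] = kg·m²·s⁻³
  (5) [kg·m²·s⁻¹] · [s⁻²] = kg·m²·s⁻³
All reduce to kg·m²·s⁻³ except (3), which is kg·m²·s⁻³·A⁻¹.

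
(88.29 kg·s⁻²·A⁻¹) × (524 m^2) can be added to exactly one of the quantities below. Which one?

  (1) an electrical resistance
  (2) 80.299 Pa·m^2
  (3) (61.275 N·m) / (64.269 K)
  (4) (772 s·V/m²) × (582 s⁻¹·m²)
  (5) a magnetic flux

Reference: [kg·s⁻²·A⁻¹] · [m²] = kg·m²·s⁻²·A⁻¹.
Each option:
  (1) [electrical resistance] = kg·m²·s⁻³·A⁻²
  (2) Pa·m² = N·m⁻²·m² = kg·m·s⁻²
  (3) [kg·m²·s⁻²] / [K] = kg·m²·s⁻²·K⁻¹
  (4) [kg·s⁻²·A⁻¹] · [m²·s⁻¹] = kg·m²·s⁻³·A⁻¹
  (5) [magnetic flux] = kg·m²·s⁻²·A⁻¹  ← same
Only (5) matches kg·m²·s⁻²·A⁻¹.

(5)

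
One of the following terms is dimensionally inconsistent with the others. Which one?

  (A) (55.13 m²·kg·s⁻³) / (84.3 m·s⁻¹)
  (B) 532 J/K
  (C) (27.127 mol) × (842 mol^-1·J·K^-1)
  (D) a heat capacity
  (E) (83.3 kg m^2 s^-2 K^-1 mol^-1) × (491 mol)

(A)

Reduce each to base SI dimensions:
  (A) [kg·m²·s⁻³] / [m·s⁻¹] = kg·m·s⁻²
  (B) J·K⁻¹ = N·m·K⁻¹ = kg·m²·s⁻²·K⁻¹
  (C) [mol] · [kg·m²·s⁻²·K⁻¹·mol⁻¹] = kg·m²·s⁻²·K⁻¹
  (D) [heat capacity] = kg·m²·s⁻²·K⁻¹
  (E) [kg·m²·s⁻²·K⁻¹·mol⁻¹] · [mol] = kg·m²·s⁻²·K⁻¹
All reduce to kg·m²·s⁻²·K⁻¹ except (A), which is kg·m·s⁻².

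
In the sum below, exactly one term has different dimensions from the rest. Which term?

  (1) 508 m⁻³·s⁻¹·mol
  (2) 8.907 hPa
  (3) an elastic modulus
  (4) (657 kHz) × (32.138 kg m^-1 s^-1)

Reduce each to base SI dimensions:
  (1) m⁻³·s⁻¹·mol
  (2) Pa = N·m⁻² = kg·m⁻¹·s⁻²
  (3) [elastic modulus] = kg·m⁻¹·s⁻²
  (4) [s⁻¹] · [kg·m⁻¹·s⁻¹] = kg·m⁻¹·s⁻²
All reduce to kg·m⁻¹·s⁻² except (1), which is m⁻³·s⁻¹·mol.

(1)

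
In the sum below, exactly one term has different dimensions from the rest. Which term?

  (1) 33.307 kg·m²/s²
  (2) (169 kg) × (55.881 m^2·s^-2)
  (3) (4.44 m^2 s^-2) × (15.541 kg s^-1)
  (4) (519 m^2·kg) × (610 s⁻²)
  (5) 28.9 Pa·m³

(3)

Reduce each to base SI dimensions:
  (1) kg·m²·s⁻²
  (2) [kg] · [m²·s⁻²] = kg·m²·s⁻²
  (3) [m²·s⁻²] · [kg·s⁻¹] = kg·m²·s⁻³
  (4) [kg·m²] · [s⁻²] = kg·m²·s⁻²
  (5) Pa·m³ = N·m⁻²·m³ = kg·m²·s⁻²
All reduce to kg·m²·s⁻² except (3), which is kg·m²·s⁻³.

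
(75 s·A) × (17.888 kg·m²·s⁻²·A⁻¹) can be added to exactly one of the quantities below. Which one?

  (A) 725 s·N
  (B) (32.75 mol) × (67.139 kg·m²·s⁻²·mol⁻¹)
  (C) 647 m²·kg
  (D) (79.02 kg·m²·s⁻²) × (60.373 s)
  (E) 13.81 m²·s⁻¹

Reference: [s·A] · [kg·m²·s⁻²·A⁻¹] = kg·m²·s⁻¹.
Each option:
  (A) N·s = kg·m·s⁻²·s = kg·m·s⁻¹
  (B) [mol] · [kg·m²·s⁻²·mol⁻¹] = kg·m²·s⁻²
  (C) kg·m²
  (D) [kg·m²·s⁻²] · [s] = kg·m²·s⁻¹  ← same
  (E) m²·s⁻¹
Only (D) matches kg·m²·s⁻¹.

(D)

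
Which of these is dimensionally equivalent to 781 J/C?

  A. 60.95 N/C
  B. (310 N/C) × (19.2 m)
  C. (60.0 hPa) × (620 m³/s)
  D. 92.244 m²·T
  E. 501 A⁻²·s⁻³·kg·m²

Reference: J·C⁻¹ = N·m·(s·A)⁻¹ = kg·m²·s⁻³·A⁻¹.
Each option:
  A. N·C⁻¹ = kg·m·s⁻²·(s·A)⁻¹ = kg·m·s⁻³·A⁻¹
  B. [kg·m·s⁻³·A⁻¹] · [m] = kg·m²·s⁻³·A⁻¹  ← same
  C. [kg·m⁻¹·s⁻²] · [m³·s⁻¹] = kg·m²·s⁻³
  D. T·m² = Wb·m⁻²·m² = kg·m²·s⁻²·A⁻¹
  E. kg·m²·s⁻³·A⁻²
Only B. matches kg·m²·s⁻³·A⁻¹.

B.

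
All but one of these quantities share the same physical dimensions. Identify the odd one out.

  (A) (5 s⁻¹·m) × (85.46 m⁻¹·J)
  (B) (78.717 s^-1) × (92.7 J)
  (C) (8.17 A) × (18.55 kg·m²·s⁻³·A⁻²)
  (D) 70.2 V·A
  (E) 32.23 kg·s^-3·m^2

Dimensions:
  (A) [m·s⁻¹] · [kg·m·s⁻²] = kg·m²·s⁻³
  (B) [s⁻¹] · [kg·m²·s⁻²] = kg·m²·s⁻³
  (C) [A] · [kg·m²·s⁻³·A⁻²] = kg·m²·s⁻³·A⁻¹
  (D) V·A = J·C⁻¹·A = kg·m²·s⁻³
  (E) kg·m²·s⁻³
All reduce to kg·m²·s⁻³ except (C), which is kg·m²·s⁻³·A⁻¹.

(C)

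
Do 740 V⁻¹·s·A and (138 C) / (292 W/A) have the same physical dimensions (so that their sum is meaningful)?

Yes

Work out the base dimensions of each:
  740 V⁻¹·s·A:  A·s·V⁻¹ = A·s·(J·C⁻¹)⁻¹ = kg⁻¹·m⁻²·s⁴·A²
  (138 C) / (292 W/A):  [s·A] / [kg·m²·s⁻³·A⁻¹] = kg⁻¹·m⁻²·s⁴·A²
Both are kg⁻¹·m⁻²·s⁴·A², so they have the same dimensions and can be added.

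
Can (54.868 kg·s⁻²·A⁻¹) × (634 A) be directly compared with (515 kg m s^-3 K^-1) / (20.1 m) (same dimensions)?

No

In SI base units:
  (54.868 kg·s⁻²·A⁻¹) × (634 A):  [kg·s⁻²·A⁻¹] · [A] = kg·s⁻²
  (515 kg m s^-3 K^-1) / (20.1 m):  [kg·m·s⁻³·K⁻¹] / [m] = kg·s⁻³·K⁻¹
kg·s⁻² ≠ kg·s⁻³·K⁻¹, so they cannot be added.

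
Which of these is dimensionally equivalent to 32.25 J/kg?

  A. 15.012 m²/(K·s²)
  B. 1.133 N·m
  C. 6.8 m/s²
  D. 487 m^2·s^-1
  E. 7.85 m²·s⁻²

Reference: J·kg⁻¹ = N·m·kg⁻¹ = m²·s⁻².
Each option:
  A. m²·s⁻²·K⁻¹
  B. N·m = kg·m·s⁻²·m = kg·m²·s⁻²
  C. m·s⁻²
  D. m²·s⁻¹
  E. m²·s⁻²  ← same
Only E. matches m²·s⁻².

E.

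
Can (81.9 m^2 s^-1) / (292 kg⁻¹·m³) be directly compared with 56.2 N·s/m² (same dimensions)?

Yes

Dimensions:
  (81.9 m^2 s^-1) / (292 kg⁻¹·m³):  [m²·s⁻¹] / [kg⁻¹·m³] = kg·m⁻¹·s⁻¹
  56.2 N·s/m²:  N·s·m⁻² = kg·m·s⁻²·s·m⁻² = kg·m⁻¹·s⁻¹
Both are kg·m⁻¹·s⁻¹, so they have the same dimensions and can be added.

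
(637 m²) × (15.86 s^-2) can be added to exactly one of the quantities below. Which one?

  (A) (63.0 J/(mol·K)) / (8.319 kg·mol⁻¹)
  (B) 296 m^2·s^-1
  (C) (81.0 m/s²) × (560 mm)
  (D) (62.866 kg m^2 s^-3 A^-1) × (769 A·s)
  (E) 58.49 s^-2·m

Reference: [m²] · [s⁻²] = m²·s⁻².
Each option:
  (A) [kg·m²·s⁻²·K⁻¹·mol⁻¹] / [kg·mol⁻¹] = m²·s⁻²·K⁻¹
  (B) m²·s⁻¹
  (C) [m·s⁻²] · [m] = m²·s⁻²  ← same
  (D) [kg·m²·s⁻³·A⁻¹] · [s·A] = kg·m²·s⁻²
  (E) m·s⁻²
Only (C) matches m²·s⁻².

(C)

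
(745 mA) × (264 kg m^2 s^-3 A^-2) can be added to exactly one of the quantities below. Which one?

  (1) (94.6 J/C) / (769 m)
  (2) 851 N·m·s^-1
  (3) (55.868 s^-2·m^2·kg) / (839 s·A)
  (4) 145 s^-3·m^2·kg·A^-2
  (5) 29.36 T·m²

Reference: [A] · [kg·m²·s⁻³·A⁻²] = kg·m²·s⁻³·A⁻¹.
Each option:
  (1) [kg·m²·s⁻³·A⁻¹] / [m] = kg·m·s⁻³·A⁻¹
  (2) N·m·s⁻¹ = kg·m·s⁻²·m·s⁻¹ = kg·m²·s⁻³
  (3) [kg·m²·s⁻²] / [s·A] = kg·m²·s⁻³·A⁻¹  ← same
  (4) kg·m²·s⁻³·A⁻²
  (5) T·m² = Wb·m⁻²·m² = kg·m²·s⁻²·A⁻¹
Only (3) matches kg·m²·s⁻³·A⁻¹.

(3)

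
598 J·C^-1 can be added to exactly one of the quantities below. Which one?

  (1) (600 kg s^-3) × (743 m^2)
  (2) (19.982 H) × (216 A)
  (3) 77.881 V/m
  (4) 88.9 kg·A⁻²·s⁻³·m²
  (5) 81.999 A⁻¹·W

Reference: J·C⁻¹ = N·m·(s·A)⁻¹ = kg·m²·s⁻³·A⁻¹.
Each option:
  (1) [kg·s⁻³] · [m²] = kg·m²·s⁻³
  (2) [kg·m²·s⁻²·A⁻²] · [A] = kg·m²·s⁻²·A⁻¹
  (3) V·m⁻¹ = J·C⁻¹·m⁻¹ = kg·m·s⁻³·A⁻¹
  (4) kg·m²·s⁻³·A⁻²
  (5) W·A⁻¹ = J·s⁻¹·A⁻¹ = kg·m²·s⁻³·A⁻¹  ← same
Only (5) matches kg·m²·s⁻³·A⁻¹.

(5)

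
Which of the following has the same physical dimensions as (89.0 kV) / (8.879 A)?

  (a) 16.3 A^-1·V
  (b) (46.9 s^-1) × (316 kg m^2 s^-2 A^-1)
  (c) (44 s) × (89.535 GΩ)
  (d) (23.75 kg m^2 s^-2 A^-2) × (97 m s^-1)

(a)

Reference: [kg·m²·s⁻³·A⁻¹] / [A] = kg·m²·s⁻³·A⁻².
Each option:
  (a) V·A⁻¹ = J·C⁻¹·A⁻¹ = kg·m²·s⁻³·A⁻²  ← same
  (b) [s⁻¹] · [kg·m²·s⁻²·A⁻¹] = kg·m²·s⁻³·A⁻¹
  (c) [s] · [kg·m²·s⁻³·A⁻²] = kg·m²·s⁻²·A⁻²
  (d) [kg·m²·s⁻²·A⁻²] · [m·s⁻¹] = kg·m³·s⁻³·A⁻²
Only (a) matches kg·m²·s⁻³·A⁻².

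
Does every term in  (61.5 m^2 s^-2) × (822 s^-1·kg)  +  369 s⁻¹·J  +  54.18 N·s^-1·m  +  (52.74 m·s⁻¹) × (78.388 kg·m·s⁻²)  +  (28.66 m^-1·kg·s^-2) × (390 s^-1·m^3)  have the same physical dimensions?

In SI base units:
  (61.5 m^2 s^-2) × (822 s^-1·kg):  [m²·s⁻²] · [kg·s⁻¹] = kg·m²·s⁻³
  369 s⁻¹·J:  J·s⁻¹ = N·m·s⁻¹ = kg·m²·s⁻³
  54.18 N·s^-1·m:  N·m·s⁻¹ = kg·m·s⁻²·m·s⁻¹ = kg·m²·s⁻³
  (52.74 m·s⁻¹) × (78.388 kg·m·s⁻²):  [m·s⁻¹] · [kg·m·s⁻²] = kg·m²·s⁻³
  (28.66 m^-1·kg·s^-2) × (390 s^-1·m^3):  [kg·m⁻¹·s⁻²] · [m³·s⁻¹] = kg·m²·s⁻³
Every term reduces to kg·m²·s⁻³.

Yes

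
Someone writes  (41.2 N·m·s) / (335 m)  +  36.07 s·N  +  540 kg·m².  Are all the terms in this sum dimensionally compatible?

No

Reduce each to base SI dimensions:
  (41.2 N·m·s) / (335 m):  [kg·m²·s⁻¹] / [m] = kg·m·s⁻¹
  36.07 s·N:  N·s = kg·m·s⁻²·s = kg·m·s⁻¹
  540 kg·m²:  kg·m²
The terms do not share a single dimension (kg·m² vs kg·m·s⁻¹).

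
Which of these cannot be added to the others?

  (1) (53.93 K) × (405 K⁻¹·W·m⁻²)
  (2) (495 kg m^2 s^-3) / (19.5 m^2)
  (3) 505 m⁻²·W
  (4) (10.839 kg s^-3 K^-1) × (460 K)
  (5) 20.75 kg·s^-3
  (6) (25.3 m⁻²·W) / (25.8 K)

Reduce each to base SI dimensions:
  (1) [K] · [kg·s⁻³·K⁻¹] = kg·s⁻³
  (2) [kg·m²·s⁻³] / [m²] = kg·s⁻³
  (3) W·m⁻² = J·s⁻¹·m⁻² = kg·s⁻³
  (4) [kg·s⁻³·K⁻¹] · [K] = kg·s⁻³
  (5) kg·s⁻³
  (6) [kg·s⁻³] / [K] = kg·s⁻³·K⁻¹
All reduce to kg·s⁻³ except (6), which is kg·s⁻³·K⁻¹.

(6)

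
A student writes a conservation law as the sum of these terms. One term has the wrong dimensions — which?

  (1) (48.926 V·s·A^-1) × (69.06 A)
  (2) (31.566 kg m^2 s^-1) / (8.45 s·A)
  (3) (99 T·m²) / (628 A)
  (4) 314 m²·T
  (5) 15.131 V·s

(3)

Expand each in SI base units:
  (1) [kg·m²·s⁻²·A⁻²] · [A] = kg·m²·s⁻²·A⁻¹
  (2) [kg·m²·s⁻¹] / [s·A] = kg·m²·s⁻²·A⁻¹
  (3) [kg·m²·s⁻²·A⁻¹] / [A] = kg·m²·s⁻²·A⁻²
  (4) T·m² = Wb·m⁻²·m² = kg·m²·s⁻²·A⁻¹
  (5) V·s = J·C⁻¹·s = kg·m²·s⁻²·A⁻¹
All reduce to kg·m²·s⁻²·A⁻¹ except (3), which is kg·m²·s⁻²·A⁻².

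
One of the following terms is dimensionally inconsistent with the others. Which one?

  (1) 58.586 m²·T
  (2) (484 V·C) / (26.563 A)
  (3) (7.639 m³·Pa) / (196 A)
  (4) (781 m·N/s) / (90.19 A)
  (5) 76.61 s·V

(4)

In SI base units:
  (1) T·m² = Wb·m⁻²·m² = kg·m²·s⁻²·A⁻¹
  (2) [kg·m²·s⁻²] / [A] = kg·m²·s⁻²·A⁻¹
  (3) [kg·m²·s⁻²] / [A] = kg·m²·s⁻²·A⁻¹
  (4) [kg·m²·s⁻³] / [A] = kg·m²·s⁻³·A⁻¹
  (5) V·s = J·C⁻¹·s = kg·m²·s⁻²·A⁻¹
All reduce to kg·m²·s⁻²·A⁻¹ except (4), which is kg·m²·s⁻³·A⁻¹.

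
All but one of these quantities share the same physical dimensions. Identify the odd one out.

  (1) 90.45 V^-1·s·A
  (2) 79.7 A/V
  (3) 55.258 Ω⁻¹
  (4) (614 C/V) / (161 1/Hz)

In SI base units:
  (1) A·s·V⁻¹ = A·s·(J·C⁻¹)⁻¹ = kg⁻¹·m⁻²·s⁴·A²
  (2) A·V⁻¹ = A·(J·C⁻¹)⁻¹ = kg⁻¹·m⁻²·s³·A²
  (3) Ω⁻¹ = (V·A⁻¹)⁻¹ = kg⁻¹·m⁻²·s³·A²
  (4) [kg⁻¹·m⁻²·s⁴·A²] / [s] = kg⁻¹·m⁻²·s³·A²
All reduce to kg⁻¹·m⁻²·s³·A² except (1), which is kg⁻¹·m⁻²·s⁴·A².

(1)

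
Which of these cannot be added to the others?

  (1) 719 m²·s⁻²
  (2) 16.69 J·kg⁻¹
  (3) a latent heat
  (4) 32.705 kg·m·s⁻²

In SI base units:
  (1) m²·s⁻²
  (2) J·kg⁻¹ = N·m·kg⁻¹ = m²·s⁻²
  (3) [latent heat] = m²·s⁻²
  (4) kg·m·s⁻²
All reduce to m²·s⁻² except (4), which is kg·m·s⁻².

(4)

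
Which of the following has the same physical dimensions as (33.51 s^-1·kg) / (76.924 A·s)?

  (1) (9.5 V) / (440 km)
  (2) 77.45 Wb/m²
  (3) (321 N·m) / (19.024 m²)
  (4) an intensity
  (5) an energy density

Reference: [kg·s⁻¹] / [s·A] = kg·s⁻²·A⁻¹.
Each option:
  (1) [kg·m²·s⁻³·A⁻¹] / [m] = kg·m·s⁻³·A⁻¹
  (2) Wb·m⁻² = V·s·m⁻² = kg·s⁻²·A⁻¹  ← same
  (3) [kg·m²·s⁻²] / [m²] = kg·s⁻²
  (4) [intensity] = kg·s⁻³
  (5) [energy density] = kg·m⁻¹·s⁻²
Only (2) matches kg·s⁻²·A⁻¹.

(2)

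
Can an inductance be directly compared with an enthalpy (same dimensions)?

No

Expand each in SI base units:
  an inductance:  [inductance] = kg·m²·s⁻²·A⁻²
  an enthalpy:  [enthalpy] = kg·m²·s⁻²
kg·m²·s⁻²·A⁻² ≠ kg·m²·s⁻², so they cannot be added.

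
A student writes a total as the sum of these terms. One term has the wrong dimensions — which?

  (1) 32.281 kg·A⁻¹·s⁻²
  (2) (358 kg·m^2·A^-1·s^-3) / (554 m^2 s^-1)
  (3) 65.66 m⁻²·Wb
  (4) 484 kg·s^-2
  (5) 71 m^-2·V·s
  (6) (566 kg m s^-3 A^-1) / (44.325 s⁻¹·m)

Reduce each to base SI dimensions:
  (1) kg·s⁻²·A⁻¹
  (2) [kg·m²·s⁻³·A⁻¹] / [m²·s⁻¹] = kg·s⁻²·A⁻¹
  (3) Wb·m⁻² = V·s·m⁻² = kg·s⁻²·A⁻¹
  (4) kg·s⁻²
  (5) V·s·m⁻² = J·C⁻¹·s·m⁻² = kg·s⁻²·A⁻¹
  (6) [kg·m·s⁻³·A⁻¹] / [m·s⁻¹] = kg·s⁻²·A⁻¹
All reduce to kg·s⁻²·A⁻¹ except (4), which is kg·s⁻².

(4)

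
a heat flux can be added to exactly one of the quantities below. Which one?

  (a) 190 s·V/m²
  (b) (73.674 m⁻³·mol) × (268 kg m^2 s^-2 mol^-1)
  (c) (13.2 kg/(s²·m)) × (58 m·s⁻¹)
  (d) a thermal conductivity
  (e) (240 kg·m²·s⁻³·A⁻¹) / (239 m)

Reference: [heat flux] = kg·s⁻³.
Each option:
  (a) V·s·m⁻² = J·C⁻¹·s·m⁻² = kg·s⁻²·A⁻¹
  (b) [m⁻³·mol] · [kg·m²·s⁻²·mol⁻¹] = kg·m⁻¹·s⁻²
  (c) [kg·m⁻¹·s⁻²] · [m·s⁻¹] = kg·s⁻³  ← same
  (d) [thermal conductivity] = kg·m·s⁻³·K⁻¹
  (e) [kg·m²·s⁻³·A⁻¹] / [m] = kg·m·s⁻³·A⁻¹
Only (c) matches kg·s⁻³.

(c)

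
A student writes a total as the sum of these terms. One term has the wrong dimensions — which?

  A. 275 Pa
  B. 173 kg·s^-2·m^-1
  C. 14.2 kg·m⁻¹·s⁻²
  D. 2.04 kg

D.

In SI base units:
  A. Pa = N·m⁻² = kg·m⁻¹·s⁻²
  B. kg·m⁻¹·s⁻²
  C. kg·m⁻¹·s⁻²
  D. kg
All reduce to kg·m⁻¹·s⁻² except D., which is kg.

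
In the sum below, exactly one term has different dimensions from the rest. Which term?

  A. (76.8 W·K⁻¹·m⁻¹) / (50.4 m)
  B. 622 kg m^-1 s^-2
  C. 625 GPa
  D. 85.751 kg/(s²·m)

Reduce each to base SI dimensions:
  A. [kg·m·s⁻³·K⁻¹] / [m] = kg·s⁻³·K⁻¹
  B. kg·m⁻¹·s⁻²
  C. Pa = N·m⁻² = kg·m⁻¹·s⁻²
  D. kg·m⁻¹·s⁻²
All reduce to kg·m⁻¹·s⁻² except A., which is kg·s⁻³·K⁻¹.

A.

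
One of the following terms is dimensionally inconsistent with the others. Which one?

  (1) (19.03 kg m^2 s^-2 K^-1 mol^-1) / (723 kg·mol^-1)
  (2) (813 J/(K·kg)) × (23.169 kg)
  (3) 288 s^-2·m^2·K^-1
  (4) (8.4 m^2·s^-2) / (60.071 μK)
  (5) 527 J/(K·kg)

(2)

Work out the base dimensions of each:
  (1) [kg·m²·s⁻²·K⁻¹·mol⁻¹] / [kg·mol⁻¹] = m²·s⁻²·K⁻¹
  (2) [m²·s⁻²·K⁻¹] · [kg] = kg·m²·s⁻²·K⁻¹
  (3) m²·s⁻²·K⁻¹
  (4) [m²·s⁻²] / [K] = m²·s⁻²·K⁻¹
  (5) J·kg⁻¹·K⁻¹ = N·m·kg⁻¹·K⁻¹ = m²·s⁻²·K⁻¹
All reduce to m²·s⁻²·K⁻¹ except (2), which is kg·m²·s⁻²·K⁻¹.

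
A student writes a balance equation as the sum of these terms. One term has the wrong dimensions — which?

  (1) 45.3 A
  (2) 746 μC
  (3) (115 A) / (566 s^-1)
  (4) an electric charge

(1)

Reduce each to base SI dimensions:
  (1) A
  (2) C = s·A
  (3) [A] / [s⁻¹] = s·A
  (4) [electric charge] = s·A
All reduce to s·A except (1), which is A.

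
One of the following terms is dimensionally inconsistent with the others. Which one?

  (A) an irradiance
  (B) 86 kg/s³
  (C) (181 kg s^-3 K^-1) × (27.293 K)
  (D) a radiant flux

Dimensions:
  (A) [irradiance] = kg·s⁻³
  (B) kg·s⁻³
  (C) [kg·s⁻³·K⁻¹] · [K] = kg·s⁻³
  (D) [radiant flux] = kg·m²·s⁻³
All reduce to kg·s⁻³ except (D), which is kg·m²·s⁻³.

(D)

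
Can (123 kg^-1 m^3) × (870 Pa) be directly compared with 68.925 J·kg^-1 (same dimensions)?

Reduce each to base SI dimensions:
  (123 kg^-1 m^3) × (870 Pa):  [kg⁻¹·m³] · [kg·m⁻¹·s⁻²] = m²·s⁻²
  68.925 J·kg^-1:  J·kg⁻¹ = N·m·kg⁻¹ = m²·s⁻²
Both are m²·s⁻², so they have the same dimensions and can be added.

Yes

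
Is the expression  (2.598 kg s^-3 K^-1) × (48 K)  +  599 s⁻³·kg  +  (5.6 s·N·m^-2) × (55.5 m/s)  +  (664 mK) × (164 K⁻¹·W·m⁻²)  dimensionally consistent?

No

Reduce each to base SI dimensions:
  (2.598 kg s^-3 K^-1) × (48 K):  [kg·s⁻³·K⁻¹] · [K] = kg·s⁻³
  599 s⁻³·kg:  kg·s⁻³
  (5.6 s·N·m^-2) × (55.5 m/s):  [kg·m⁻¹·s⁻¹] · [m·s⁻¹] = kg·s⁻²
  (664 mK) × (164 K⁻¹·W·m⁻²):  [K] · [kg·s⁻³·K⁻¹] = kg·s⁻³
The terms do not share a single dimension (kg·s⁻² vs kg·s⁻³).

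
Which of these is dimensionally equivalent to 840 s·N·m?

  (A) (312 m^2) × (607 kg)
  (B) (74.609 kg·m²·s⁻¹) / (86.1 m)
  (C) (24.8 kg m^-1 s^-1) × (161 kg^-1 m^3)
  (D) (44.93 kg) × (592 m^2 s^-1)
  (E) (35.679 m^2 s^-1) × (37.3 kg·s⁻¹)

Reference: N·m·s = kg·m·s⁻²·m·s = kg·m²·s⁻¹.
Each option:
  (A) [m²] · [kg] = kg·m²
  (B) [kg·m²·s⁻¹] / [m] = kg·m·s⁻¹
  (C) [kg·m⁻¹·s⁻¹] · [kg⁻¹·m³] = m²·s⁻¹
  (D) [kg] · [m²·s⁻¹] = kg·m²·s⁻¹  ← same
  (E) [m²·s⁻¹] · [kg·s⁻¹] = kg·m²·s⁻²
Only (D) matches kg·m²·s⁻¹.

(D)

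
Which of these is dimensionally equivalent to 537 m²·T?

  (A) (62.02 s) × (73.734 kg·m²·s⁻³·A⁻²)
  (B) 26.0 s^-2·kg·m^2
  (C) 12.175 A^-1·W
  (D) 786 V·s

(D)

Reference: T·m² = Wb·m⁻²·m² = kg·m²·s⁻²·A⁻¹.
Each option:
  (A) [s] · [kg·m²·s⁻³·A⁻²] = kg·m²·s⁻²·A⁻²
  (B) kg·m²·s⁻²
  (C) W·A⁻¹ = J·s⁻¹·A⁻¹ = kg·m²·s⁻³·A⁻¹
  (D) V·s = J·C⁻¹·s = kg·m²·s⁻²·A⁻¹  ← same
Only (D) matches kg·m²·s⁻²·A⁻¹.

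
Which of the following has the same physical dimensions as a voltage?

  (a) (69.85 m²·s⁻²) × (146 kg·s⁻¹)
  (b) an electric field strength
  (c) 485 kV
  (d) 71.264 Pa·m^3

(c)

Reference: [voltage] = kg·m²·s⁻³·A⁻¹.
Each option:
  (a) [m²·s⁻²] · [kg·s⁻¹] = kg·m²·s⁻³
  (b) [electric field strength] = kg·m·s⁻³·A⁻¹
  (c) V = J·C⁻¹ = kg·m²·s⁻³·A⁻¹  ← same
  (d) Pa·m³ = N·m⁻²·m³ = kg·m²·s⁻²
Only (c) matches kg·m²·s⁻³·A⁻¹.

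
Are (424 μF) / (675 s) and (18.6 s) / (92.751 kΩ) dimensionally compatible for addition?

No

In SI base units:
  (424 μF) / (675 s):  [kg⁻¹·m⁻²·s⁴·A²] / [s] = kg⁻¹·m⁻²·s³·A²
  (18.6 s) / (92.751 kΩ):  [s] / [kg·m²·s⁻³·A⁻²] = kg⁻¹·m⁻²·s⁴·A²
kg⁻¹·m⁻²·s³·A² ≠ kg⁻¹·m⁻²·s⁴·A², so they cannot be added.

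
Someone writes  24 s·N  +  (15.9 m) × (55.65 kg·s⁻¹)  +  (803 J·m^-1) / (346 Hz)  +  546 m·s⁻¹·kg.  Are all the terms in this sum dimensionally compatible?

Expand each in SI base units:
  24 s·N:  N·s = kg·m·s⁻²·s = kg·m·s⁻¹
  (15.9 m) × (55.65 kg·s⁻¹):  [m] · [kg·s⁻¹] = kg·m·s⁻¹
  (803 J·m^-1) / (346 Hz):  [kg·m·s⁻²] / [s⁻¹] = kg·m·s⁻¹
  546 m·s⁻¹·kg:  kg·m·s⁻¹
Every term reduces to kg·m·s⁻¹.

Yes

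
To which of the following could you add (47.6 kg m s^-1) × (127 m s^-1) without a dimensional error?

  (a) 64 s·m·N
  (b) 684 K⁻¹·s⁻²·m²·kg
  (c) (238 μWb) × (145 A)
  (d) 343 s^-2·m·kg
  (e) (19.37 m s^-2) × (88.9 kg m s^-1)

(c)

Reference: [kg·m·s⁻¹] · [m·s⁻¹] = kg·m²·s⁻².
Each option:
  (a) N·m·s = kg·m·s⁻²·m·s = kg·m²·s⁻¹
  (b) kg·m²·s⁻²·K⁻¹
  (c) [kg·m²·s⁻²·A⁻¹] · [A] = kg·m²·s⁻²  ← same
  (d) kg·m·s⁻²
  (e) [m·s⁻²] · [kg·m·s⁻¹] = kg·m²·s⁻³
Only (c) matches kg·m²·s⁻².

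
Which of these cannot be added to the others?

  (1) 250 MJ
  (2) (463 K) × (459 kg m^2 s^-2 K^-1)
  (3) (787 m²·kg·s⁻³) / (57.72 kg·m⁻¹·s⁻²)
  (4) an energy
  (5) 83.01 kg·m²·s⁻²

(3)

Dimensions:
  (1) J = N·m = kg·m²·s⁻²
  (2) [K] · [kg·m²·s⁻²·K⁻¹] = kg·m²·s⁻²
  (3) [kg·m²·s⁻³] / [kg·m⁻¹·s⁻²] = m³·s⁻¹
  (4) [energy] = kg·m²·s⁻²
  (5) kg·m²·s⁻²
All reduce to kg·m²·s⁻² except (3), which is m³·s⁻¹.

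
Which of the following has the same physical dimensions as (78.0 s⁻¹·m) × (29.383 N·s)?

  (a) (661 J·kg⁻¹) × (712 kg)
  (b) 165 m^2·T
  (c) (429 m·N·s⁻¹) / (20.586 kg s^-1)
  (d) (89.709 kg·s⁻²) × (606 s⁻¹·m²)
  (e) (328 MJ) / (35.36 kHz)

(a)

Reference: [m·s⁻¹] · [kg·m·s⁻¹] = kg·m²·s⁻².
Each option:
  (a) [m²·s⁻²] · [kg] = kg·m²·s⁻²  ← same
  (b) T·m² = Wb·m⁻²·m² = kg·m²·s⁻²·A⁻¹
  (c) [kg·m²·s⁻³] / [kg·s⁻¹] = m²·s⁻²
  (d) [kg·s⁻²] · [m²·s⁻¹] = kg·m²·s⁻³
  (e) [kg·m²·s⁻²] / [s⁻¹] = kg·m²·s⁻¹
Only (a) matches kg·m²·s⁻².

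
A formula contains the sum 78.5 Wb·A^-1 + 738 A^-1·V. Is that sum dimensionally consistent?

No

Reduce each to base SI dimensions:
  78.5 Wb·A^-1:  Wb·A⁻¹ = V·s·A⁻¹ = kg·m²·s⁻²·A⁻²
  738 A^-1·V:  V·A⁻¹ = J·C⁻¹·A⁻¹ = kg·m²·s⁻³·A⁻²
kg·m²·s⁻²·A⁻² ≠ kg·m²·s⁻³·A⁻², so they cannot be added.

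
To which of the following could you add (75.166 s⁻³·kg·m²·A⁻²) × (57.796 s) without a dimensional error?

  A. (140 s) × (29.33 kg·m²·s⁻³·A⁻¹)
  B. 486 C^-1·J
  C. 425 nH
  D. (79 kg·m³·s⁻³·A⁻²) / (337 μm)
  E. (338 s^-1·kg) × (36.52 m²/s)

Reference: [kg·m²·s⁻³·A⁻²] · [s] = kg·m²·s⁻²·A⁻².
Each option:
  A. [s] · [kg·m²·s⁻³·A⁻¹] = kg·m²·s⁻²·A⁻¹
  B. J·C⁻¹ = N·m·(s·A)⁻¹ = kg·m²·s⁻³·A⁻¹
  C. H = V·s·A⁻¹ = kg·m²·s⁻²·A⁻²  ← same
  D. [kg·m³·s⁻³·A⁻²] / [m] = kg·m²·s⁻³·A⁻²
  E. [kg·s⁻¹] · [m²·s⁻¹] = kg·m²·s⁻²
Only C. matches kg·m²·s⁻²·A⁻².

C.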